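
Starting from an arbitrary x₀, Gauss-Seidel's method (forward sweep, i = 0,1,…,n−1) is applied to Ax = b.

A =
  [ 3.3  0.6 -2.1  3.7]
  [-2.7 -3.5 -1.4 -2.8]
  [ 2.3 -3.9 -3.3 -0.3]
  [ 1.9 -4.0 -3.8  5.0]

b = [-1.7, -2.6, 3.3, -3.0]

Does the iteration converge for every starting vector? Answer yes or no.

Diagonal D = diag(3.3, -3.5, -3.3, 5); L, U strict lower/upper.
Gauss-Seidel: T = -(D+L)⁻¹U, row 0 first, T[0,3] = -(3.7)/(3.3) = -1.1212; later rows by forward substitution.
  T[0,:] = [+0.0000, -0.1818, +0.6364, -1.1212]
  T[1,:] = [+0.0000, +0.1403, -0.8909, +0.0649]
  T[2,:] = [+0.0000, -0.2925, +1.4964, -0.9491]
  T[3,:] = [+0.0000, -0.0410, +0.1827, -0.2433]
moduli |λ_i(T)| = 1.5683, 0.1653, 0.0097, 0.0000.
spectral radius ρ = 1.5683; 1.5683 > 1 ⇒ diverges.

no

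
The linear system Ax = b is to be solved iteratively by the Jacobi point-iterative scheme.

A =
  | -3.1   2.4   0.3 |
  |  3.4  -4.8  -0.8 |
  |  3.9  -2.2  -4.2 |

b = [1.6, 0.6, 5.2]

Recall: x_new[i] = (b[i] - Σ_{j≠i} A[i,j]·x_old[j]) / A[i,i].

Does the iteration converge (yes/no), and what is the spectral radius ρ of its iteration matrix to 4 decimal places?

Diagonal D = diag(-3.1, -4.8, -4.2); L, U strict lower/upper.
T_J = -D⁻¹(L+U): T[2,0] = -(3.9)/(-4.2) = +0.9286; T[2,2] = 0.
  T[0,:] = [+0.0000 +0.7742 +0.0968]
  T[1,:] = [+0.7083 +0.0000 -0.1667]
  T[2,:] = [+0.9286 -0.5238 +0.0000]
eigenvalue magnitudes: 0.9437, 0.7119, 0.2318.
spectral radius ρ = 0.9437; 0.9437 < 1: convergent.

yes, ρ = 0.9437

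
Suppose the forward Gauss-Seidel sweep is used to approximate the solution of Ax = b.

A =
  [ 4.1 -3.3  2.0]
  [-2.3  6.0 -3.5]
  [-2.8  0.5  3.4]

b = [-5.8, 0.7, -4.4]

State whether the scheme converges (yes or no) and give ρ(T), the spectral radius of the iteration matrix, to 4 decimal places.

Let D = diag(4.1, 6, 3.4); L, U the strict triangles.
Gauss-Seidel: T = -(D+L)⁻¹U, row 0 first, T[0,2] = -(2)/(4.1) = -0.4878; later rows by forward substitution.
  T[0,:] = [+0.0000 +0.8049 -0.4878]
  T[1,:] = [+0.0000 +0.3085 +0.3963]
  T[2,:] = [+0.0000 +0.6175 -0.4600]
|λ(T)| sorted: 0.7021, 0.5507, 0.0000.
ρ(T) = max|λ| = 0.7021; 0.7021 < 1, so it converges for any x₀.

yes, ρ = 0.7021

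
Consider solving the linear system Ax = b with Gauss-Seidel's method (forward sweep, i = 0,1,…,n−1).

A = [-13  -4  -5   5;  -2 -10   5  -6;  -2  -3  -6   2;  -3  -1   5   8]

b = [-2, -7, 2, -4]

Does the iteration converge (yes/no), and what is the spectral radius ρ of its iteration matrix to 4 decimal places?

yes, ρ = 0.6453

Write A = D+L+U with D = diag(-13, -10, -6, 8).
Gauss-Seidel: T = -(D+L)⁻¹U, row 0 first, T[0,2] = -(-5)/(-13) = -0.3846; later rows by forward substitution.
  T[0,:] = [+0.0000 -0.3077 -0.3846 +0.3846]
  T[1,:] = [+0.0000 +0.0615 +0.5769 -0.6769]
  T[2,:] = [+0.0000 +0.0718 -0.1603 +0.5436]
  T[3,:] = [+0.0000 -0.1526 +0.0280 -0.2801]
eigenvalue magnitudes: 0.6453, 0.1726, 0.1726, 0.0000.
ρ = 0.6453; 0.6453 < 1, so it converges for any x₀.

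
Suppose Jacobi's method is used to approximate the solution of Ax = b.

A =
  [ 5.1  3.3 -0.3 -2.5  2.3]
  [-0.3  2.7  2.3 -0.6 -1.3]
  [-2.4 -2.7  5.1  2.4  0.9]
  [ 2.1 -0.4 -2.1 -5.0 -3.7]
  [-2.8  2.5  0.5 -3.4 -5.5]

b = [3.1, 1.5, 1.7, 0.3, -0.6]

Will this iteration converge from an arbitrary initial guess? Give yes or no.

no

Split A = D + L + U, D = diag(5.1, 2.7, 5.1, -5, -5.5).
Jacobi: T = -D⁻¹(L+U), T[0,1] = -(3.3)/(5.1) = -0.6471; T[0,0] = 0.
  T[0,:] = [+0.0000 -0.6471 +0.0588 +0.4902 -0.4510]
  T[1,:] = [+0.1111 +0.0000 -0.8519 +0.2222 +0.4815]
  T[2,:] = [+0.4706 +0.5294 +0.0000 -0.4706 -0.1765]
  T[3,:] = [+0.4200 -0.0800 -0.4200 +0.0000 -0.7400]
  T[4,:] = [-0.5091 +0.4545 +0.0909 -0.6182 +0.0000]
|roots of det(T-λI)|: 1.1453, 0.7343, 0.5125, 0.5125, 0.0691.
ρ(T) = max|λ| = 1.1453; 1.1453 > 1: divergent.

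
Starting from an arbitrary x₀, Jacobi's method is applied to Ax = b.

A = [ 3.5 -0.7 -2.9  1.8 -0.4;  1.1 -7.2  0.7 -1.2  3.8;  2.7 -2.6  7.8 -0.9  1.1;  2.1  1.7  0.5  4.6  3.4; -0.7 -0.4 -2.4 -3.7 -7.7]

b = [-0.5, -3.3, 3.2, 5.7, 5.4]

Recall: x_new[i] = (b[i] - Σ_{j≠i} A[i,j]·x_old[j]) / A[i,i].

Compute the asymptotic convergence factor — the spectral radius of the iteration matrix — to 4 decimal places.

0.8646

Split A = D + L + U, D = diag(3.5, -7.2, 7.8, 4.6, -7.7).
Jacobi: T = -D⁻¹(L+U), T[3,4] = -(3.4)/(4.6) = -0.7391; T[3,3] = 0.
  T[0,:] = [+0.0000 +0.2000 +0.8286 -0.5143 +0.1143]
  T[1,:] = [+0.1528 +0.0000 +0.0972 -0.1667 +0.5278]
  T[2,:] = [-0.3462 +0.3333 +0.0000 +0.1154 -0.1410]
  T[3,:] = [-0.4565 -0.3696 -0.1087 +0.0000 -0.7391]
  T[4,:] = [-0.0909 -0.0519 -0.3117 -0.4805 +0.0000]
|roots of det(T-λI)|: 0.8646, 0.6159, 0.4933, 0.4933, 0.4172.
spectral radius ρ = 0.8646; 0.8646 < 1 ⇒ converges.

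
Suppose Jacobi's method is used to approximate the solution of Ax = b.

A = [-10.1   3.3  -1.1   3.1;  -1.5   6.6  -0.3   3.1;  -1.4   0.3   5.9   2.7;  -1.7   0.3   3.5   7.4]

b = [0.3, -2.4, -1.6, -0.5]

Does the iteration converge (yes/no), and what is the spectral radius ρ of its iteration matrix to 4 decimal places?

yes, ρ = 0.6730

Let D = diag(-10.1, 6.6, 5.9, 7.4); L, U the strict triangles.
Jacobi T = -D⁻¹(L+U): T[3,2] = -(3.5)/(7.4) = -0.4730; T[3,3] = 0.
  T[0,:] = [+0.0000 +0.3267 -0.1089 +0.3069]
  T[1,:] = [+0.2273 +0.0000 +0.0455 -0.4697]
  T[2,:] = [+0.2373 -0.0508 +0.0000 -0.4576]
  T[3,:] = [+0.2297 -0.0405 -0.4730 +0.0000]
eigenvalue magnitudes: 0.6730, 0.4581, 0.2032, 0.0117.
spectral radius ρ = 0.6730; 0.6730 < 1 ⇒ converges.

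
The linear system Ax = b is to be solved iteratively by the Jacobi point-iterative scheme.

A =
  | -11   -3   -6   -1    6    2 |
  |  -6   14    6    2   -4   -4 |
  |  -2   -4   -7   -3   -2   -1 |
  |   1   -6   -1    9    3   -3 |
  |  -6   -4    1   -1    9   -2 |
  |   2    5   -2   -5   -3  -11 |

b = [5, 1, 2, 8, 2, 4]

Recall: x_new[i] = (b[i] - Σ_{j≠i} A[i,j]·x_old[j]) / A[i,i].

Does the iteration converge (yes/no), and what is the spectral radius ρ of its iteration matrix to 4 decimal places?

no, ρ = 1.1590

Split A = D + L + U, D = diag(-11, 14, -7, 9, 9, -11).
T_J = -D⁻¹(L+U): T[3,4] = -(3)/(9) = -0.3333; T[3,3] = 0.
  T[0,:] = [+0.0000  -0.2727  -0.5455  -0.0909  +0.5455  +0.1818]
  T[1,:] = [+0.4286  +0.0000  -0.4286  -0.1429  +0.2857  +0.2857]
  T[2,:] = [-0.2857  -0.5714  +0.0000  -0.4286  -0.2857  -0.1429]
  T[3,:] = [-0.1111  +0.6667  +0.1111  +0.0000  -0.3333  +0.3333]
  T[4,:] = [+0.6667  +0.4444  -0.1111  +0.1111  +0.0000  +0.2222]
  T[5,:] = [+0.1818  +0.4545  -0.1818  -0.4545  -0.2727  +0.0000]
|roots of det(T-λI)|: 1.1590, 0.5976, 0.5440, 0.5440, 0.2417, 0.0951.
ρ = 1.1590; 1.1590 > 1 ⇒ diverges.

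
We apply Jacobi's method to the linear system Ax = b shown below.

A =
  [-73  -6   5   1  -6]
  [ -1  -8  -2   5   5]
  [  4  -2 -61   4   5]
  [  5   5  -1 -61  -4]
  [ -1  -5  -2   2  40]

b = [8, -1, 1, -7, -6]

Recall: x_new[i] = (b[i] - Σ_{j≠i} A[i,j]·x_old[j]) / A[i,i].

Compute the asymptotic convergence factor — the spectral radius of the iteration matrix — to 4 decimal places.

0.4308

Split A = D + L + U, D = diag(-73, -8, -61, -61, 40).
Jacobi: T = -D⁻¹(L+U), T[4,0] = -(-1)/(40) = +0.0250; T[4,4] = 0.
  T[0,:] = [+0.0000  -0.0822  +0.0685  +0.0137  -0.0822]
  T[1,:] = [-0.1250  +0.0000  -0.2500  +0.6250  +0.6250]
  T[2,:] = [+0.0656  -0.0328  +0.0000  +0.0656  +0.0820]
  T[3,:] = [+0.0820  +0.0820  -0.0164  +0.0000  -0.0656]
  T[4,:] = [+0.0250  +0.1250  +0.0500  -0.0500  +0.0000]
|eigenvalues of T|: 0.4308, 0.3284, 0.0940, 0.0940, 0.0797.
ρ(T) = max|λ| = 0.4308; 0.4308 < 1, so it converges for any x₀.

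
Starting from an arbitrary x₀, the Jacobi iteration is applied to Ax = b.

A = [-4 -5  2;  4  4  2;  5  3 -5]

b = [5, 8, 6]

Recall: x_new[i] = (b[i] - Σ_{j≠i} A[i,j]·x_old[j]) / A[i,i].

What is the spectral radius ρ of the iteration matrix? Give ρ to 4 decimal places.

Let D = diag(-4, 4, -5); L, U the strict triangles.
Jacobi: T = -D⁻¹(L+U), T[1,2] = -(2)/(4) = -0.5000; T[1,1] = 0.
  T[0,:] = [+0.0000, -1.2500, +0.5000]
  T[1,:] = [-1.0000, +0.0000, -0.5000]
  T[2,:] = [+1.0000, +0.6000, +0.0000]
|eigenvalues of T|: 1.3036, 1.0707, 0.2328.
spectral radius ρ = 1.3036; 1.3036 > 1, so it fails to converge.

1.3036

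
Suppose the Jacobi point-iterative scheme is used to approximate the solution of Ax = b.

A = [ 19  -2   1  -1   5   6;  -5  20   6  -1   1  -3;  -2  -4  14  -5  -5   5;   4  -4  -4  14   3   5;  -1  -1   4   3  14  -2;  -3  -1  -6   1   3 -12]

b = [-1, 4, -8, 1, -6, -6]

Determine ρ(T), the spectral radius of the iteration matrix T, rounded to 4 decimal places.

0.6320

Let D = diag(19, 20, 14, 14, 14, -12); L, U the strict triangles.
Jacobi: T = -D⁻¹(L+U), T[0,1] = -(-2)/(19) = +0.1053; T[0,0] = 0.
  T[0,:] = [+0.0000, +0.1053, -0.0526, +0.0526, -0.2632, -0.3158]
  T[1,:] = [+0.2500, +0.0000, -0.3000, +0.0500, -0.0500, +0.1500]
  T[2,:] = [+0.1429, +0.2857, +0.0000, +0.3571, +0.3571, -0.3571]
  T[3,:] = [-0.2857, +0.2857, +0.2857, +0.0000, -0.2143, -0.3571]
  T[4,:] = [+0.0714, +0.0714, -0.2857, -0.2143, +0.0000, +0.1429]
  T[5,:] = [-0.2500, -0.0833, -0.5000, +0.0833, +0.2500, +0.0000]
eigenvalue magnitudes: 0.6320, 0.5220, 0.5220, 0.4079, 0.4079, 0.1099.
ρ = 0.6320; 0.6320 < 1: convergent.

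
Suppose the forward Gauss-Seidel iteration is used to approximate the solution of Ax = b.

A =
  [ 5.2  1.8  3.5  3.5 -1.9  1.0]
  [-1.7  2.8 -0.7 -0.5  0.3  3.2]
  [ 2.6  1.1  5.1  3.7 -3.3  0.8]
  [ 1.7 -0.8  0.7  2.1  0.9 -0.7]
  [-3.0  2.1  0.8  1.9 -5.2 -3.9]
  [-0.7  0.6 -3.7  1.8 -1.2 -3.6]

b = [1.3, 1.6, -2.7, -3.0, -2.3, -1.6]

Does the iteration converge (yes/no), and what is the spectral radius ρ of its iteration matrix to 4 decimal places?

Let D = diag(5.2, 2.8, 5.1, 2.1, -5.2, -3.6); L, U the strict triangles.
GS T = -(D+L)⁻¹U: row 0 first, T[0,2] = -(3.5)/(5.2) = -0.6731; later rows by forward substitution.
  T[0,:] = [+0.0000 -0.3462 -0.6731 -0.6731 +0.3654 -0.1923]
  T[1,:] = [+0.0000 -0.2102 -0.1587 -0.2301 +0.1147 -1.2596]
  T[2,:] = [+0.0000 +0.2218 +0.3774 -0.3327 +0.4360 +0.2129]
  T[3,:] = [+0.0000 +0.1262 +0.3586 +0.5681 -0.8260 -0.0618]
  T[4,:] = [+0.0000 +0.1951 +0.5133 +0.4518 -0.3992 -1.1376]
  T[5,:] = [+0.0000 -0.1976 -0.2752 +0.5680 -0.7800 -0.0430]
|λ(T)| sorted: 1.2471, 0.8595, 0.2995, 0.2995, 0.0408, 0.0000.
spectral radius ρ = 1.2471; 1.2471 > 1: divergent.

no, ρ = 1.2471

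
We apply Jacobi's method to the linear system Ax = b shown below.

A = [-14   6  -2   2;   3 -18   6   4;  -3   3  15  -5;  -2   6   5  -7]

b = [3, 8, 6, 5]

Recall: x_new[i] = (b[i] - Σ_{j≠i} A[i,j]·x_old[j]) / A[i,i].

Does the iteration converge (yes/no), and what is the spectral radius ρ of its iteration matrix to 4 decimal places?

yes, ρ = 0.7091

Diagonal D = diag(-14, -18, 15, -7); L, U strict lower/upper.
T_J = -D⁻¹(L+U): T[3,2] = -(5)/(-7) = +0.7143; T[3,3] = 0.
  T[0,:] = [+0.0000 +0.4286 -0.1429 +0.1429]
  T[1,:] = [+0.1667 +0.0000 +0.3333 +0.2222]
  T[2,:] = [+0.2000 -0.2000 +0.0000 +0.3333]
  T[3,:] = [-0.2857 +0.8571 +0.7143 +0.0000]
eigenvalue magnitudes: 0.7091, 0.4796, 0.4796, 0.1112.
spectral radius ρ = 0.7091; 0.7091 < 1, so it converges for any x₀.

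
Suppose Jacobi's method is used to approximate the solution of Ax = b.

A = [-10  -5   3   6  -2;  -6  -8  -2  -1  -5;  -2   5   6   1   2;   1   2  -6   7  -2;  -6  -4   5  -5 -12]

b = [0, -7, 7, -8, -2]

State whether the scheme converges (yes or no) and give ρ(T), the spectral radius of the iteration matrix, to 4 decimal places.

no, ρ = 1.1339

Write A = D+L+U with D = diag(-10, -8, 6, 7, -12).
Jacobi T = -D⁻¹(L+U): T[1,2] = -(-2)/(-8) = -0.2500; T[1,1] = 0.
  T[0,:] = [+0.0000  -0.5000  +0.3000  +0.6000  -0.2000]
  T[1,:] = [-0.7500  +0.0000  -0.2500  -0.1250  -0.6250]
  T[2,:] = [+0.3333  -0.8333  +0.0000  -0.1667  -0.3333]
  T[3,:] = [-0.1429  -0.2857  +0.8571  +0.0000  +0.2857]
  T[4,:] = [-0.5000  -0.3333  +0.4167  -0.4167  +0.0000]
|roots of det(T-λI)|: 1.1339, 0.8126, 0.7539, 0.7539, 0.1717.
ρ = 1.1339; 1.1339 > 1: divergent.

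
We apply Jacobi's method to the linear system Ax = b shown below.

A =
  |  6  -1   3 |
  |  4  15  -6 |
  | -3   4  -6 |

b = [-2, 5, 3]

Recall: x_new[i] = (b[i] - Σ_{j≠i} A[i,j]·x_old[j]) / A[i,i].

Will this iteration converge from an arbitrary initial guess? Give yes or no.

Diagonal D = diag(6, 15, -6); L, U strict lower/upper.
Jacobi: T = -D⁻¹(L+U), T[0,2] = -(3)/(6) = -0.5000; T[0,0] = 0.
  T[0,:] = [+0.0000  +0.1667  -0.5000]
  T[1,:] = [-0.2667  +0.0000  +0.4000]
  T[2,:] = [-0.5000  +0.6667  +0.0000]
|eigenvalues of T|: 0.7398, 0.6184, 0.1214.
ρ(T) = max|λ| = 0.7398; 0.7398 < 1, so it converges for any x₀.

yes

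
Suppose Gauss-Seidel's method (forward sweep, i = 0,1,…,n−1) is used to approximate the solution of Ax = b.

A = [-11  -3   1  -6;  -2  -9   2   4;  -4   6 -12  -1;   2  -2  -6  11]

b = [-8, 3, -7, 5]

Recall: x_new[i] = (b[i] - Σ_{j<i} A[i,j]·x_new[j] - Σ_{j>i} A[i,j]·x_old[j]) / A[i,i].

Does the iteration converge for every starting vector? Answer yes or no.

yes

Write A = D+L+U with D = diag(-11, -9, -12, 11).
T_GS = -(D+L)⁻¹U: row 0 first, T[0,3] = -(-6)/(-11) = -0.5455; later rows by forward substitution.
  T[0,:] = [+0.0000 -0.2727 +0.0909 -0.5455]
  T[1,:] = [+0.0000 +0.0606 +0.2020 +0.5657]
  T[2,:] = [+0.0000 +0.1212 +0.0707 +0.3813]
  T[3,:] = [+0.0000 +0.1267 +0.0588 +0.4100]
moduli |λ_i(T)| = 0.6343, 0.1066, 0.0136, 0.0000.
ρ(T) = max|λ| = 0.6343; 0.6343 < 1, so it converges for any x₀.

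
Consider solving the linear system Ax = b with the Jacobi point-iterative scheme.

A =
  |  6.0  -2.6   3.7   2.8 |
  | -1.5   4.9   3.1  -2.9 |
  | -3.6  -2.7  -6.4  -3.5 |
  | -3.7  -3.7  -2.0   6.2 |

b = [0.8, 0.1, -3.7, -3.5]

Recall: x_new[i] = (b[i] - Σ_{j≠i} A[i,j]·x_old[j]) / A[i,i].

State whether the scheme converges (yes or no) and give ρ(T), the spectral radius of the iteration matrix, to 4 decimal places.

Let D = diag(6, 4.9, -6.4, 6.2); L, U the strict triangles.
Jacobi T = -D⁻¹(L+U): T[0,1] = -(-2.6)/(6) = +0.4333; T[0,0] = 0.
  T[0,:] = [+0.0000 +0.4333 -0.6167 -0.4667]
  T[1,:] = [+0.3061 +0.0000 -0.6327 +0.5918]
  T[2,:] = [-0.5625 -0.4219 +0.0000 -0.5469]
  T[3,:] = [+0.5968 +0.5968 +0.3226 +0.0000]
moduli |λ_i(T)| = 1.1541, 0.7337, 0.7337, 0.1480.
spectral radius ρ = 1.1541; 1.1541 > 1 ⇒ diverges.

no, ρ = 1.1541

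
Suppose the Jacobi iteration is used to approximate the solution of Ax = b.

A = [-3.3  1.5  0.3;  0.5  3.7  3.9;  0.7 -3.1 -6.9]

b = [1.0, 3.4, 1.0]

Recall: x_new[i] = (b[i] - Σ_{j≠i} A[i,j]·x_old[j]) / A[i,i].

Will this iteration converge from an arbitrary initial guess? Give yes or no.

yes

Let D = diag(-3.3, 3.7, -6.9); L, U the strict triangles.
Jacobi T = -D⁻¹(L+U): T[1,2] = -(3.9)/(3.7) = -1.0541; T[1,1] = 0.
  T[0,:] = [+0.0000 +0.4545 +0.0909]
  T[1,:] = [-0.1351 +0.0000 -1.0541]
  T[2,:] = [+0.1014 -0.4493 +0.0000]
|eigenvalues of T|: 0.6952, 0.5902, 0.1050.
ρ = 0.6952; 0.6952 < 1 ⇒ converges.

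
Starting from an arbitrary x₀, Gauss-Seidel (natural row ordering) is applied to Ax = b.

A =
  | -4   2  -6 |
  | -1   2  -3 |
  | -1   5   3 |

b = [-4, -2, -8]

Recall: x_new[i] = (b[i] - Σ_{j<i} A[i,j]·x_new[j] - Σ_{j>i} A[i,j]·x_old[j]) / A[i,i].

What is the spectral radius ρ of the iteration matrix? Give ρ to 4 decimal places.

Write A = D+L+U with D = diag(-4, 2, 3).
GS T = -(D+L)⁻¹U: row 0 first, T[0,1] = -(2)/(-4) = +0.5000; later rows by forward substitution.
  T[0,:] = [+0.0000 +0.5000 -1.5000]
  T[1,:] = [+0.0000 +0.2500 +0.7500]
  T[2,:] = [+0.0000 -0.2500 -1.7500]
moduli |λ_i(T)| = 1.6514, 0.1514, 0.0000.
ρ = 1.6514; 1.6514 > 1, so it fails to converge.

1.6514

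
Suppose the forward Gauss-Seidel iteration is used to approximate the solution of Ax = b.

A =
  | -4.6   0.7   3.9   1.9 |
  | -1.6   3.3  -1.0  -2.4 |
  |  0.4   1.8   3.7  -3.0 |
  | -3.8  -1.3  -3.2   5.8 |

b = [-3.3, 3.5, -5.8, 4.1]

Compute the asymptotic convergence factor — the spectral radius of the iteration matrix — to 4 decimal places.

A = D + L + U where D = diag(-4.6, 3.3, 3.7, 5.8).
T_GS = -(D+L)⁻¹U: row 0 first, T[0,2] = -(3.9)/(-4.6) = +0.8478; later rows by forward substitution.
  T[0,:] = [+0.0000 +0.1522 +0.8478 +0.4130]
  T[1,:] = [+0.0000 +0.0738 +0.7141 +0.9275]
  T[2,:] = [+0.0000 -0.0523 -0.4391 +0.3149]
  T[3,:] = [+0.0000 +0.0874 +0.4733 +0.6523]
|roots of det(T-λI)|: 0.8593, 0.5172, 0.0551, 0.0000.
ρ = 0.8593; 0.8593 < 1 ⇒ converges.

0.8593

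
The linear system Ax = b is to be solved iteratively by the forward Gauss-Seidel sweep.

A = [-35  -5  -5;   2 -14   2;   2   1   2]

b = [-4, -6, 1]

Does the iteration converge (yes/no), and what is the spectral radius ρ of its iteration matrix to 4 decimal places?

yes, ρ = 0.1767

Split A = D + L + U, D = diag(-35, -14, 2).
GS T = -(D+L)⁻¹U: row 0 first, T[0,1] = -(-5)/(-35) = -0.1429; later rows by forward substitution.
  T[0,:] = [+0.0000, -0.1429, -0.1429]
  T[1,:] = [+0.0000, -0.0204, +0.1224]
  T[2,:] = [+0.0000, +0.1531, +0.0816]
|roots of det(T-λI)|: 0.1767, 0.1155, 0.0000.
spectral radius ρ = 0.1767; 0.1767 < 1: convergent.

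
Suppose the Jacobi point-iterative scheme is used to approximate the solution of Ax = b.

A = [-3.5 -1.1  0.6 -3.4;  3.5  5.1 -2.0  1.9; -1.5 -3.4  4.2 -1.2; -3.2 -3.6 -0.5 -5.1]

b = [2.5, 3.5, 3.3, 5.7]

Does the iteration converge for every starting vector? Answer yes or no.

Split A = D + L + U, D = diag(-3.5, 5.1, 4.2, -5.1).
Jacobi: T = -D⁻¹(L+U), T[3,2] = -(-0.5)/(-5.1) = -0.0980; T[3,3] = 0.
  T[0,:] = [+0.0000 -0.3143 +0.1714 -0.9714]
  T[1,:] = [-0.6863 +0.0000 +0.3922 -0.3725]
  T[2,:] = [+0.3571 +0.8095 +0.0000 +0.2857]
  T[3,:] = [-0.6275 -0.7059 -0.0980 +0.0000]
moduli |λ_i(T)| = 1.3858, 0.7928, 0.7928, 0.0990.
ρ = 1.3858; 1.3858 > 1: divergent.

no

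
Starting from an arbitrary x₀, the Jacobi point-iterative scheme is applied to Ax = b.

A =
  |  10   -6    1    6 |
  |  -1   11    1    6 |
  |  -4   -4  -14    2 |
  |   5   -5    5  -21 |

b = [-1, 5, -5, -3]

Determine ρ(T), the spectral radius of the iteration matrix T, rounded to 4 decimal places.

0.5217

Split A = D + L + U, D = diag(10, 11, -14, -21).
Jacobi T = -D⁻¹(L+U): T[0,3] = -(6)/(10) = -0.6000; T[0,0] = 0.
  T[0,:] = [+0.0000, +0.6000, -0.1000, -0.6000]
  T[1,:] = [+0.0909, +0.0000, -0.0909, -0.5455]
  T[2,:] = [-0.2857, -0.2857, +0.0000, +0.1429]
  T[3,:] = [+0.2381, -0.2381, +0.2381, +0.0000]
|λ(T)| sorted: 0.5217, 0.4265, 0.3185, 0.3185.
ρ = 0.5217; 0.5217 < 1: convergent.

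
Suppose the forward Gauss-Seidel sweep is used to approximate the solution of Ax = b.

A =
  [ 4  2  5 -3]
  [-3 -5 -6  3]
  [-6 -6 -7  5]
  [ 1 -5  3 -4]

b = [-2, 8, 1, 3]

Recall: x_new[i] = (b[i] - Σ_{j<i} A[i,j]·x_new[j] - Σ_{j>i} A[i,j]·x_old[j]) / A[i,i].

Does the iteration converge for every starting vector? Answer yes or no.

Write A = D+L+U with D = diag(4, -5, -7, -4).
GS T = -(D+L)⁻¹U: row 0 first, T[0,1] = -(2)/(4) = -0.5000; later rows by forward substitution.
  T[0,:] = [+0.0000  -0.5000  -1.2500  +0.7500]
  T[1,:] = [+0.0000  +0.3000  -0.4500  +0.1500]
  T[2,:] = [+0.0000  +0.1714  +1.4571  -0.0571]
  T[3,:] = [+0.0000  -0.3714  +1.3429  -0.0429]
|eigenvalues of T|: 1.3497, 0.2817, 0.2817, 0.0000.
spectral radius ρ = 1.3497; 1.3497 > 1: divergent.

no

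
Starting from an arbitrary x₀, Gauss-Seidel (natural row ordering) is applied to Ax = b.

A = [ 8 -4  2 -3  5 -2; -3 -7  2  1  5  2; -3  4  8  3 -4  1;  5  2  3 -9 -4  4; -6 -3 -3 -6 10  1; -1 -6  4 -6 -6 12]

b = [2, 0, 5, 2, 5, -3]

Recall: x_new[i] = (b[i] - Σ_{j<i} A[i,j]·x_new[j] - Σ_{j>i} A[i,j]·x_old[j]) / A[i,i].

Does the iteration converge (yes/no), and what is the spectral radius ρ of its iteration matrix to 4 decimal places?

no, ρ = 1.2024

Diagonal D = diag(8, -7, 8, -9, 10, 12); L, U strict lower/upper.
GS T = -(D+L)⁻¹U: row 0 first, T[0,3] = -(-3)/(8) = +0.3750; later rows by forward substitution.
  T[0,:] = [+0.0000, +0.5000, -0.2500, +0.3750, -0.6250, +0.2500]
  T[1,:] = [+0.0000, -0.2143, +0.3929, -0.0179, +0.9821, +0.1786]
  T[2,:] = [+0.0000, +0.2946, -0.2902, -0.2254, -0.2254, -0.1205]
  T[3,:] = [+0.0000, +0.3284, -0.1483, +0.1292, -0.6486, +0.5828]
  T[4,:] = [+0.0000, +0.5211, -0.2082, +0.2295, -0.5371, +0.4171]
  T[5,:] = [+0.0000, +0.2611, +0.0941, +0.2768, -0.0787, +0.6503]
|λ(T)| sorted: 1.2024, 0.9024, 0.1489, 0.0986, 0.0125, 0.0000.
spectral radius ρ = 1.2024; 1.2024 > 1 ⇒ diverges.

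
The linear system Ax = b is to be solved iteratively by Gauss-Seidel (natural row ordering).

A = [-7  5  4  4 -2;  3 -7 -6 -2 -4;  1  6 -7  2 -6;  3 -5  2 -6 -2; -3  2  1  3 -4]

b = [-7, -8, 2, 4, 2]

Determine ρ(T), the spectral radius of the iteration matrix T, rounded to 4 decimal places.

A = D + L + U where D = diag(-7, -7, -7, -6, -4).
T_GS = -(D+L)⁻¹U: row 0 first, T[0,2] = -(4)/(-7) = +0.5714; later rows by forward substitution.
  T[0,:] = [+0.0000  +0.7143  +0.5714  +0.5714  -0.2857]
  T[1,:] = [+0.0000  +0.3061  -0.6122  -0.0408  -0.6939]
  T[2,:] = [+0.0000  +0.3644  -0.4431  +0.3324  -1.4927]
  T[3,:] = [+0.0000  +0.2235  +0.6482  +0.4305  -0.3955]
  T[4,:] = [+0.0000  -0.1239  -0.3593  -0.0430  -0.8025]
|λ(T)| sorted: 1.3885, 0.5291, 0.5291, 0.1125, 0.0000.
ρ(T) = max|λ| = 1.3885; 1.3885 > 1: divergent.

1.3885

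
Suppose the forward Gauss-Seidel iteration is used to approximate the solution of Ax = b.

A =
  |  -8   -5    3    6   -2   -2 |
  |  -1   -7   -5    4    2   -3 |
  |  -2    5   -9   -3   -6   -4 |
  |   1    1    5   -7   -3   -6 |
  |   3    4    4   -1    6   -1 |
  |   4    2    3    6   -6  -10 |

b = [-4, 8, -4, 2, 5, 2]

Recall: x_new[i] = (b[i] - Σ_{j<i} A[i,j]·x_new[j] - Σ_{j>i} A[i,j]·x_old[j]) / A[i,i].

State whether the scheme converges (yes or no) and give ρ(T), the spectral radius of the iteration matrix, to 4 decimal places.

Let D = diag(-8, -7, -9, -7, 6, -10); L, U the strict triangles.
Gauss-Seidel: T = -(D+L)⁻¹U, row 0 first, T[0,5] = -(-2)/(-8) = -0.2500; later rows by forward substitution.
  T[0,:] = [+0.0000  -0.6250  +0.3750  +0.7500  -0.2500  -0.2500]
  T[1,:] = [+0.0000  +0.0893  -0.7679  +0.4643  +0.3214  -0.3929]
  T[2,:] = [+0.0000  +0.1885  -0.5099  -0.2421  -0.4325  -0.6071]
  T[3,:] = [+0.0000  +0.0581  -0.4204  +0.0006  -0.7273  -1.3827]
  T[4,:] = [+0.0000  +0.1370  +0.5943  -0.5231  +0.0779  +0.7279]
  T[5,:] = [+0.0000  -0.2229  -0.7653  +0.6344  -0.6486  -1.6270]
|roots of det(T-λI)|: 1.3086, 0.5688, 0.5688, 0.1436, 0.0699, 0.0000.
ρ(T) = max|λ| = 1.3086; 1.3086 > 1: divergent.

no, ρ = 1.3086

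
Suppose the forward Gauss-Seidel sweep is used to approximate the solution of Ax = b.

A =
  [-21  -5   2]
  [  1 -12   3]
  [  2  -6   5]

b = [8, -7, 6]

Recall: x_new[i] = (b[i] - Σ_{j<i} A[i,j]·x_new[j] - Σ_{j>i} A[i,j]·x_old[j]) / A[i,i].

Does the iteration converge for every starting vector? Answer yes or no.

yes

Split A = D + L + U, D = diag(-21, -12, 5).
Gauss-Seidel: T = -(D+L)⁻¹U, row 0 first, T[0,1] = -(-5)/(-21) = -0.2381; later rows by forward substitution.
  T[0,:] = [+0.0000, -0.2381, +0.0952]
  T[1,:] = [+0.0000, -0.0198, +0.2579]
  T[2,:] = [+0.0000, +0.0714, +0.2714]
eigenvalue magnitudes: 0.3249, 0.0733, 0.0000.
ρ(T) = max|λ| = 0.3249; 0.3249 < 1: convergent.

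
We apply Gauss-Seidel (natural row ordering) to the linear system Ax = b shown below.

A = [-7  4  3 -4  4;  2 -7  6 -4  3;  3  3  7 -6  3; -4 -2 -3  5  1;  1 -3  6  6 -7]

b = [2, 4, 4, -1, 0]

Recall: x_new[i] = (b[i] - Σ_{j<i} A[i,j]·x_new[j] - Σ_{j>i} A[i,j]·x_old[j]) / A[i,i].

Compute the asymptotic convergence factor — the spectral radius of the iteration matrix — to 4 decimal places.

1.4081

A = D + L + U where D = diag(-7, -7, 7, 5, -7).
GS T = -(D+L)⁻¹U: row 0 first, T[0,3] = -(-4)/(-7) = -0.5714; later rows by forward substitution.
  T[0,:] = [+0.0000, +0.5714, +0.4286, -0.5714, +0.5714]
  T[1,:] = [+0.0000, +0.1633, +0.9796, -0.7347, +0.5918]
  T[2,:] = [+0.0000, -0.3149, -0.6035, +1.4169, -0.9271]
  T[3,:] = [+0.0000, +0.3335, +0.3726, +0.0991, -0.0624]
  T[4,:] = [+0.0000, +0.0277, -0.5565, +1.5327, -1.0202]
|eigenvalues of T|: 1.4081, 0.3796, 0.3649, 0.0615, 0.0000.
spectral radius ρ = 1.4081; 1.4081 > 1: divergent.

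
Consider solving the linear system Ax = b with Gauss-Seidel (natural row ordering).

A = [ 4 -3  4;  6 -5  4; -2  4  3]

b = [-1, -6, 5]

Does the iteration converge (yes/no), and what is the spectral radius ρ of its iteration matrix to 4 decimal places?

Write A = D+L+U with D = diag(4, -5, 3).
GS T = -(D+L)⁻¹U: row 0 first, T[0,1] = -(-3)/(4) = +0.7500; later rows by forward substitution.
  T[0,:] = [+0.0000  +0.7500  -1.0000]
  T[1,:] = [+0.0000  +0.9000  -0.4000]
  T[2,:] = [+0.0000  -0.7000  -0.1333]
eigenvalue magnitudes: 1.1229, 0.3562, 0.0000.
spectral radius ρ = 1.1229; 1.1229 > 1, so it fails to converge.

no, ρ = 1.1229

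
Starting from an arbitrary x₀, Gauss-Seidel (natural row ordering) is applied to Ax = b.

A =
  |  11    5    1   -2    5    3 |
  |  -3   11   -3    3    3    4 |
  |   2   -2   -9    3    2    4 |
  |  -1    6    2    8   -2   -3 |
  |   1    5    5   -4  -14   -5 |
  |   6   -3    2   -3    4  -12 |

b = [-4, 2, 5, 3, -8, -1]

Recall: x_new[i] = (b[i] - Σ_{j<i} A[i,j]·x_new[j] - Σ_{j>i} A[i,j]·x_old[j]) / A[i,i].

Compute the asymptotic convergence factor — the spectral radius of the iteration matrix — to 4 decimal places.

0.9449

A = D + L + U where D = diag(11, 11, -9, 8, -14, -12).
T_GS = -(D+L)⁻¹U: row 0 first, T[0,3] = -(-2)/(11) = +0.1818; later rows by forward substitution.
  T[0,:] = [+0.0000, -0.4545, -0.0909, +0.1818, -0.4545, -0.2727]
  T[1,:] = [+0.0000, -0.1240, +0.2479, -0.2231, -0.3967, -0.4380]
  T[2,:] = [+0.0000, -0.0735, -0.0753, +0.4233, +0.2094, +0.4812]
  T[3,:] = [+0.0000, +0.0545, -0.1785, +0.0843, +0.4384, +0.5491]
  T[4,:] = [+0.0000, -0.1186, +0.1062, +0.0604, -0.2246, -0.5181]
  T[5,:] = [+0.0000, -0.2617, -0.0400, +0.2163, -0.2777, -0.2566]
eigenvalue magnitudes: 0.9449, 0.3198, 0.3198, 0.1441, 0.1325, 0.0000.
ρ(T) = max|λ| = 0.9449; 0.9449 < 1, so it converges for any x₀.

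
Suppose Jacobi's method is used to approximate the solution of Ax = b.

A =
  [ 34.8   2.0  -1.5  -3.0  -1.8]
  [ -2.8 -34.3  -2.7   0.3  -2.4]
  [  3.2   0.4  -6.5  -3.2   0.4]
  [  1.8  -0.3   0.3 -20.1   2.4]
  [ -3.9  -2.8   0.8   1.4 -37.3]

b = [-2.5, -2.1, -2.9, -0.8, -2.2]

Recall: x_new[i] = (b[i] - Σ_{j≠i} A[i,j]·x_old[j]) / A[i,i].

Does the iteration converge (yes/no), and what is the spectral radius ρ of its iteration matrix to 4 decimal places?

Diagonal D = diag(34.8, -34.3, -6.5, -20.1, -37.3); L, U strict lower/upper.
Jacobi T = -D⁻¹(L+U): T[4,3] = -(1.4)/(-37.3) = +0.0375; T[4,4] = 0.
  T[0,:] = [+0.0000 -0.0575 +0.0431 +0.0862 +0.0517]
  T[1,:] = [-0.0816 +0.0000 -0.0787 +0.0087 -0.0700]
  T[2,:] = [+0.4923 +0.0615 +0.0000 -0.4923 +0.0615]
  T[3,:] = [+0.0896 -0.0149 +0.0149 +0.0000 +0.1194]
  T[4,:] = [-0.1046 -0.0751 +0.0214 +0.0375 +0.0000]
|eigenvalues of T|: 0.1573, 0.1287, 0.1116, 0.0987, 0.0987.
ρ = 0.1573; 0.1573 < 1 ⇒ converges.

yes, ρ = 0.1573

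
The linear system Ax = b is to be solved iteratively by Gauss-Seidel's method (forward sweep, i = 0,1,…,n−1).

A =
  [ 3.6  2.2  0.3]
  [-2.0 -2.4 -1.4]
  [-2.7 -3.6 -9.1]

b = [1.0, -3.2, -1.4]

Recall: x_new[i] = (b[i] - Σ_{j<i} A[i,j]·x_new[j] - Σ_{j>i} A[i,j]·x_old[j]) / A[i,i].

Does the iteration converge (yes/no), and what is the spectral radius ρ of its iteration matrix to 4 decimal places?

Diagonal D = diag(3.6, -2.4, -9.1); L, U strict lower/upper.
GS T = -(D+L)⁻¹U: row 0 first, T[0,2] = -(0.3)/(3.6) = -0.0833; later rows by forward substitution.
  T[0,:] = [+0.0000, -0.6111, -0.0833]
  T[1,:] = [+0.0000, +0.5093, -0.5139]
  T[2,:] = [+0.0000, -0.0201, +0.2280]
|λ(T)| sorted: 0.5422, 0.1951, 0.0000.
ρ(T) = max|λ| = 0.5422; 0.5422 < 1: convergent.

yes, ρ = 0.5422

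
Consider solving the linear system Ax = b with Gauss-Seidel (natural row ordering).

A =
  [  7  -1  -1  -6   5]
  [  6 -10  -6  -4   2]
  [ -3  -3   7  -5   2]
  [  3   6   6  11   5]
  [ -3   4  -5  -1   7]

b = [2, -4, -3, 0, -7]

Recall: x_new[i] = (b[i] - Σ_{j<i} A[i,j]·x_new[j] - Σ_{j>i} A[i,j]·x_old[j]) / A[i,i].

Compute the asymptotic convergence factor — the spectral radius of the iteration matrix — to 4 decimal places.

Let D = diag(7, -10, 7, 11, 7); L, U the strict triangles.
Gauss-Seidel: T = -(D+L)⁻¹U, row 0 first, T[0,4] = -(5)/(7) = -0.7143; later rows by forward substitution.
  T[0,:] = [+0.0000, +0.1429, +0.1429, +0.8571, -0.7143]
  T[1,:] = [+0.0000, +0.0857, -0.5143, +0.1143, -0.2286]
  T[2,:] = [+0.0000, +0.0980, -0.1592, +1.1306, -0.6898]
  T[3,:] = [+0.0000, -0.1391, +0.3284, -0.9128, +0.2412]
  T[4,:] = [+0.0000, +0.0623, +0.2883, +0.9792, -0.6338]
|roots of det(T-λI)|: 1.4173, 0.3009, 0.3009, 0.0929, 0.0000.
ρ(T) = max|λ| = 1.4173; 1.4173 > 1 ⇒ diverges.

1.4173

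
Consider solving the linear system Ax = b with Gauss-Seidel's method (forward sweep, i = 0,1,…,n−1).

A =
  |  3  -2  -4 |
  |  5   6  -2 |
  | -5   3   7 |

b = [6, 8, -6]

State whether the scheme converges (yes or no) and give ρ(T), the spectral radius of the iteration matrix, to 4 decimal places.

yes, ρ = 0.9055

A = D + L + U where D = diag(3, 6, 7).
Gauss-Seidel: T = -(D+L)⁻¹U, row 0 first, T[0,1] = -(-2)/(3) = +0.6667; later rows by forward substitution.
  T[0,:] = [+0.0000, +0.6667, +1.3333]
  T[1,:] = [+0.0000, -0.5556, -0.7778]
  T[2,:] = [+0.0000, +0.7143, +1.2857]
moduli |λ_i(T)| = 0.9055, 0.1753, 0.0000.
spectral radius ρ = 0.9055; 0.9055 < 1 ⇒ converges.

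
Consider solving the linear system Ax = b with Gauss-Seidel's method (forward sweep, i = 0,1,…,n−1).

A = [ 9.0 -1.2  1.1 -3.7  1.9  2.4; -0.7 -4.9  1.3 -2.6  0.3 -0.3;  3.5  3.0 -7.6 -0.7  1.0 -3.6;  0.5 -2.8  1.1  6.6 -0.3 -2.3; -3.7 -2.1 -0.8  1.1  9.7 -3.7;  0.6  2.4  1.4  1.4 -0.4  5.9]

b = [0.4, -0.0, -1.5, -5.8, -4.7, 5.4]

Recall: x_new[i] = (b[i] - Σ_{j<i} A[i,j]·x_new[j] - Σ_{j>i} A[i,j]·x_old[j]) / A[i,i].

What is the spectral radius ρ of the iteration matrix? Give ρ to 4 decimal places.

0.5787

Diagonal D = diag(9, -4.9, -7.6, 6.6, 9.7, 5.9); L, U strict lower/upper.
GS T = -(D+L)⁻¹U: row 0 first, T[0,3] = -(-3.7)/(9) = +0.4111; later rows by forward substitution.
  T[0,:] = [+0.0000 +0.1333 -0.1222 +0.4111 -0.2111 -0.2667]
  T[1,:] = [+0.0000 -0.0190 +0.2828 -0.5893 +0.0914 -0.0231]
  T[2,:] = [+0.0000 +0.0539 +0.0553 -0.1354 +0.0704 -0.6056]
  T[3,:] = [+0.0000 -0.0272 +0.1200 -0.2586 +0.0885 +0.4598]
  T[4,:] = [+0.0000 +0.0543 +0.0056 +0.0474 -0.0650 +0.1726]
  T[5,:] = [+0.0000 -0.0085 -0.1438 +0.2946 -0.0578 +0.0828]
|λ(T)| sorted: 0.5787, 0.4661, 0.0608, 0.0187, 0.0187, 0.0000.
ρ = 0.5787; 0.5787 < 1: convergent.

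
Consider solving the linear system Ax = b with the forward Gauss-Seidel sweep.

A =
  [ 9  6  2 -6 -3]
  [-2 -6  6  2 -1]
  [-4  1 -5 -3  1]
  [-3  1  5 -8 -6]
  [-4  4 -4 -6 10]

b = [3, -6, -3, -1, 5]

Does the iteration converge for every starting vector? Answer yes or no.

no

Split A = D + L + U, D = diag(9, -6, -5, -8, 10).
Gauss-Seidel: T = -(D+L)⁻¹U, row 0 first, T[0,4] = -(-3)/(9) = +0.3333; later rows by forward substitution.
  T[0,:] = [+0.0000 -0.6667 -0.2222 +0.6667 +0.3333]
  T[1,:] = [+0.0000 +0.2222 +1.0741 +0.1111 -0.2778]
  T[2,:] = [+0.0000 +0.5778 +0.3926 -1.1111 -0.1222]
  T[3,:] = [+0.0000 +0.6389 +0.4630 -0.9306 -0.9861]
  T[4,:] = [+0.0000 +0.2589 -0.0837 -0.7806 -0.3961]
|eigenvalues of T|: 1.5985, 0.6196, 0.6196, 0.1956, 0.0000.
ρ = 1.5985; 1.5985 > 1 ⇒ diverges.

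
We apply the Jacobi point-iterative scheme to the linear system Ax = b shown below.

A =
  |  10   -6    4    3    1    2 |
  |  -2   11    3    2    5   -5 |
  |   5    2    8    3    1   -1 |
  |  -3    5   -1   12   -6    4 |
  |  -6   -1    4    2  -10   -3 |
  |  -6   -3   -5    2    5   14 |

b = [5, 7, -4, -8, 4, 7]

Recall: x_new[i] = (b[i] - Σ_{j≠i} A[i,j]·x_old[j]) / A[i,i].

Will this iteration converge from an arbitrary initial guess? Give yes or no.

Diagonal D = diag(10, 11, 8, 12, -10, 14); L, U strict lower/upper.
Jacobi T = -D⁻¹(L+U): T[4,3] = -(2)/(-10) = +0.2000; T[4,4] = 0.
  T[0,:] = [+0.0000  +0.6000  -0.4000  -0.3000  -0.1000  -0.2000]
  T[1,:] = [+0.1818  +0.0000  -0.2727  -0.1818  -0.4545  +0.4545]
  T[2,:] = [-0.6250  -0.2500  +0.0000  -0.3750  -0.1250  +0.1250]
  T[3,:] = [+0.2500  -0.4167  +0.0833  +0.0000  +0.5000  -0.3333]
  T[4,:] = [-0.6000  -0.1000  +0.4000  +0.2000  +0.0000  -0.3000]
  T[5,:] = [+0.4286  +0.2143  +0.3571  -0.1429  -0.3571  +0.0000]
eigenvalue magnitudes: 1.1287, 0.6887, 0.6887, 0.5377, 0.4521, 0.2355.
spectral radius ρ = 1.1287; 1.1287 > 1, so it fails to converge.

no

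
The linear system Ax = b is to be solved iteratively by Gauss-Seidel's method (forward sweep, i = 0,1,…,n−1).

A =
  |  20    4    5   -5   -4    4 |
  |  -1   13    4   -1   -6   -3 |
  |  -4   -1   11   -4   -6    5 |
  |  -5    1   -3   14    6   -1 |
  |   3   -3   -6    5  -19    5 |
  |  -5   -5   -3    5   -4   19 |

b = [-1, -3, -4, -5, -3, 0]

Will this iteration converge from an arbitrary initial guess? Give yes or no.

Let D = diag(20, 13, 11, 14, -19, 19); L, U the strict triangles.
Gauss-Seidel: T = -(D+L)⁻¹U, row 0 first, T[0,5] = -(4)/(20) = -0.2000; later rows by forward substitution.
  T[0,:] = [+0.0000, -0.2000, -0.2500, +0.2500, +0.2000, -0.2000]
  T[1,:] = [+0.0000, -0.0154, -0.3269, +0.0962, +0.4769, +0.2154]
  T[2,:] = [+0.0000, -0.0741, -0.1206, +0.4633, +0.6615, -0.5077]
  T[3,:] = [+0.0000, -0.0862, -0.0918, +0.1817, -0.2495, -0.1242]
  T[4,:] = [+0.0000, -0.0284, +0.0261, -0.0742, -0.3183, +0.3252]
  T[5,:] = [+0.0000, -0.0517, -0.1412, +0.1008, +0.2812, +0.0250]
moduli |λ_i(T)| = 0.6350, 0.2682, 0.1847, 0.1847, 0.1144, 0.0000.
ρ = 0.6350; 0.6350 < 1: convergent.

yes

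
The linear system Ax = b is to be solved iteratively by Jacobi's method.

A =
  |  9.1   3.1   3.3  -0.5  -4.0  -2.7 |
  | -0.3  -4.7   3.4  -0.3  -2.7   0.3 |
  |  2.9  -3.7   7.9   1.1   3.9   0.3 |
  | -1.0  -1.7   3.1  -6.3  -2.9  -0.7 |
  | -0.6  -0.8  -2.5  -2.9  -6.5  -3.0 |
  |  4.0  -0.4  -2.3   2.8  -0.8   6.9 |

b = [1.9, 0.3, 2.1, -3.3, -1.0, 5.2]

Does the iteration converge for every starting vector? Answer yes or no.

no

Let D = diag(9.1, -4.7, 7.9, -6.3, -6.5, 6.9); L, U the strict triangles.
T_J = -D⁻¹(L+U): T[2,1] = -(-3.7)/(7.9) = +0.4684; T[2,2] = 0.
  T[0,:] = [+0.0000  -0.3407  -0.3626  +0.0549  +0.4396  +0.2967]
  T[1,:] = [-0.0638  +0.0000  +0.7234  -0.0638  -0.5745  +0.0638]
  T[2,:] = [-0.3671  +0.4684  +0.0000  -0.1392  -0.4937  -0.0380]
  T[3,:] = [-0.1587  -0.2698  +0.4921  +0.0000  -0.4603  -0.1111]
  T[4,:] = [-0.0923  -0.1231  -0.3846  -0.4462  +0.0000  -0.4615]
  T[5,:] = [-0.5797  +0.0580  +0.3333  -0.4058  +0.1159  +0.0000]
eigenvalue magnitudes: 1.1255, 0.5675, 0.5675, 0.5499, 0.5499, 0.2408.
spectral radius ρ = 1.1255; 1.1255 > 1: divergent.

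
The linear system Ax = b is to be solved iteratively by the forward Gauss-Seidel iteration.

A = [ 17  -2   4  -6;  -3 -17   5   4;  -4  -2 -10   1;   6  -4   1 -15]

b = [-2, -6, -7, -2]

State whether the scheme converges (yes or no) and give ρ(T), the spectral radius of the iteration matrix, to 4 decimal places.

A = D + L + U where D = diag(17, -17, -10, -15).
GS T = -(D+L)⁻¹U: row 0 first, T[0,2] = -(4)/(17) = -0.2353; later rows by forward substitution.
  T[0,:] = [+0.0000 +0.1176 -0.2353 +0.3529]
  T[1,:] = [+0.0000 -0.0208 +0.3356 +0.1730]
  T[2,:] = [+0.0000 -0.0429 +0.0270 -0.0758]
  T[3,:] = [+0.0000 +0.0497 -0.1818 +0.0900]
|eigenvalues of T|: 0.1819, 0.0872, 0.0872, 0.0000.
ρ(T) = max|λ| = 0.1819; 0.1819 < 1: convergent.

yes, ρ = 0.1819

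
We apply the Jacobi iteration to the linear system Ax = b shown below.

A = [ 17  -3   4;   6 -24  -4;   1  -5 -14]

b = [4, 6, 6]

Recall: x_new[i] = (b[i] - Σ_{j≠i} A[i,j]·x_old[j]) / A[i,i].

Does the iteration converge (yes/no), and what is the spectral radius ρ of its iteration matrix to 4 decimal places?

A = D + L + U where D = diag(17, -24, -14).
Jacobi: T = -D⁻¹(L+U), T[2,0] = -(1)/(-14) = +0.0714; T[2,2] = 0.
  T[0,:] = [+0.0000  +0.1765  -0.2353]
  T[1,:] = [+0.2500  +0.0000  -0.1667]
  T[2,:] = [+0.0714  -0.3571  +0.0000]
|roots of det(T-λI)|: 0.3712, 0.2257, 0.2257.
ρ = 0.3712; 0.3712 < 1 ⇒ converges.

yes, ρ = 0.3712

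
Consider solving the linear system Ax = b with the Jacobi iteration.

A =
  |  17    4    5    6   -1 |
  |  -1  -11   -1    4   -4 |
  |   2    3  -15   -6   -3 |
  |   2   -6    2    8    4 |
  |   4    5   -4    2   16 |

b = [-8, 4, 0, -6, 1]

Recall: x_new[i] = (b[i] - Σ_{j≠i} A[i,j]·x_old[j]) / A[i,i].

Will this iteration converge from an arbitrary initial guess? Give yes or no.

yes

Diagonal D = diag(17, -11, -15, 8, 16); L, U strict lower/upper.
Jacobi T = -D⁻¹(L+U): T[3,4] = -(4)/(8) = -0.5000; T[3,3] = 0.
  T[0,:] = [+0.0000  -0.2353  -0.2941  -0.3529  +0.0588]
  T[1,:] = [-0.0909  +0.0000  -0.0909  +0.3636  -0.3636]
  T[2,:] = [+0.1333  +0.2000  +0.0000  -0.4000  -0.2000]
  T[3,:] = [-0.2500  +0.7500  -0.2500  +0.0000  -0.5000]
  T[4,:] = [-0.2500  -0.3125  +0.2500  -0.1250  +0.0000]
|eigenvalues of T|: 0.8572, 0.6273, 0.4166, 0.3632, 0.3632.
spectral radius ρ = 0.8572; 0.8572 < 1 ⇒ converges.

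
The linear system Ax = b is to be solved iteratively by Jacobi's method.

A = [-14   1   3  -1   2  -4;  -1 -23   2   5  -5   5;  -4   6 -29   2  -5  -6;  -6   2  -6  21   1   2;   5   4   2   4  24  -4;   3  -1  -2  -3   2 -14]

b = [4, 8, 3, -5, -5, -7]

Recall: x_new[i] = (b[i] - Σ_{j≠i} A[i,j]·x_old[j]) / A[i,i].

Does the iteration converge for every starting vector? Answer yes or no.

yes

A = D + L + U where D = diag(-14, -23, -29, 21, 24, -14).
T_J = -D⁻¹(L+U): T[1,4] = -(-5)/(-23) = -0.2174; T[1,1] = 0.
  T[0,:] = [+0.0000, +0.0714, +0.2143, -0.0714, +0.1429, -0.2857]
  T[1,:] = [-0.0435, +0.0000, +0.0870, +0.2174, -0.2174, +0.2174]
  T[2,:] = [-0.1379, +0.2069, +0.0000, +0.0690, -0.1724, -0.2069]
  T[3,:] = [+0.2857, -0.0952, +0.2857, +0.0000, -0.0476, -0.0952]
  T[4,:] = [-0.2083, -0.1667, -0.0833, -0.1667, +0.0000, +0.1667]
  T[5,:] = [+0.2143, -0.0714, -0.1429, -0.2143, +0.1429, +0.0000]
moduli |λ_i(T)| = 0.5195, 0.4254, 0.4254, 0.2251, 0.2251, 0.0404.
spectral radius ρ = 0.5195; 0.5195 < 1: convergent.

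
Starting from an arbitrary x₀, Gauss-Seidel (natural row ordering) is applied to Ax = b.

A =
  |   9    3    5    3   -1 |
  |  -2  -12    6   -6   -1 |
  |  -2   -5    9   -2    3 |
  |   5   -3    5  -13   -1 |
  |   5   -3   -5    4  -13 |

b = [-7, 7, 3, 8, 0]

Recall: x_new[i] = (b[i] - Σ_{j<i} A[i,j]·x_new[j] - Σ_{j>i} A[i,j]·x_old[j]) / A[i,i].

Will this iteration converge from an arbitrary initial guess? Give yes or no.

Split A = D + L + U, D = diag(9, -12, 9, -13, -13).
T_GS = -(D+L)⁻¹U: row 0 first, T[0,1] = -(3)/(9) = -0.3333; later rows by forward substitution.
  T[0,:] = [+0.0000  -0.3333  -0.5556  -0.3333  +0.1111]
  T[1,:] = [+0.0000  +0.0556  +0.5926  -0.4444  -0.1019]
  T[2,:] = [+0.0000  -0.0432  +0.2058  -0.0988  -0.3652]
  T[3,:] = [+0.0000  -0.1576  -0.2713  -0.0636  -0.1512]
  T[4,:] = [+0.0000  -0.1729  -0.5130  -0.0072  +0.1602]
eigenvalue magnitudes: 0.6955, 0.3892, 0.0636, 0.0636, 0.0000.
ρ = 0.6955; 0.6955 < 1: convergent.

yes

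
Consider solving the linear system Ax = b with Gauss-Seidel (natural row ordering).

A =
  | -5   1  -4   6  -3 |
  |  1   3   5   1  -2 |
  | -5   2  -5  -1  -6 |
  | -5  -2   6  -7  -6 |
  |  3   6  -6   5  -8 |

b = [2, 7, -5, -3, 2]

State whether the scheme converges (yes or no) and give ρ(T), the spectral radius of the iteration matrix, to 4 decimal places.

Write A = D+L+U with D = diag(-5, 3, -5, -7, -8).
T_GS = -(D+L)⁻¹U: row 0 first, T[0,1] = -(1)/(-5) = +0.2000; later rows by forward substitution.
  T[0,:] = [+0.0000  +0.2000  -0.8000  +1.2000  -0.6000]
  T[1,:] = [+0.0000  -0.0667  -1.4000  -0.7333  +0.8667]
  T[2,:] = [+0.0000  -0.2267  +0.2400  -1.6933  -0.2533]
  T[3,:] = [+0.0000  -0.3181  +1.1771  -2.0990  -0.8933]
  T[4,:] = [+0.0000  -0.0038  -0.7943  -0.1419  +0.0567]
|eigenvalues of T|: 1.6841, 0.5583, 0.5583, 0.0408, 0.0000.
ρ = 1.6841; 1.6841 > 1: divergent.

no, ρ = 1.6841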